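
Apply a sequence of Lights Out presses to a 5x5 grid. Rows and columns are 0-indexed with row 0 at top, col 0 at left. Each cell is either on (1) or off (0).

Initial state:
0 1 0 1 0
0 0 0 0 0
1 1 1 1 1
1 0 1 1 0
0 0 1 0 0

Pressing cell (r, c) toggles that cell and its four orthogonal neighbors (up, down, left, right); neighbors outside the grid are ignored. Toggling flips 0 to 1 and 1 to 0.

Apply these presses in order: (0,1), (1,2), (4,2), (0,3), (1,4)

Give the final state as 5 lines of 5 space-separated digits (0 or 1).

Answer: 1 0 1 0 0
0 0 1 1 1
1 1 0 1 0
1 0 0 1 0
0 1 0 1 0

Derivation:
After press 1 at (0,1):
1 0 1 1 0
0 1 0 0 0
1 1 1 1 1
1 0 1 1 0
0 0 1 0 0

After press 2 at (1,2):
1 0 0 1 0
0 0 1 1 0
1 1 0 1 1
1 0 1 1 0
0 0 1 0 0

After press 3 at (4,2):
1 0 0 1 0
0 0 1 1 0
1 1 0 1 1
1 0 0 1 0
0 1 0 1 0

After press 4 at (0,3):
1 0 1 0 1
0 0 1 0 0
1 1 0 1 1
1 0 0 1 0
0 1 0 1 0

After press 5 at (1,4):
1 0 1 0 0
0 0 1 1 1
1 1 0 1 0
1 0 0 1 0
0 1 0 1 0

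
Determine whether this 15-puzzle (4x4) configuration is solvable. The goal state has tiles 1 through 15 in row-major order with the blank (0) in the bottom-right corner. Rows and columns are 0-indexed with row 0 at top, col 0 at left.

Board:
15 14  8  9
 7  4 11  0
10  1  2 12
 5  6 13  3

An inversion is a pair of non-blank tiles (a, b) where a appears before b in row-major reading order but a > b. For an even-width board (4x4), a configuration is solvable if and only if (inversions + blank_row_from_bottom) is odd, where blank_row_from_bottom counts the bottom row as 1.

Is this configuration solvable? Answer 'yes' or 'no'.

Answer: no

Derivation:
Inversions: 67
Blank is in row 1 (0-indexed from top), which is row 3 counting from the bottom (bottom = 1).
67 + 3 = 70, which is even, so the puzzle is not solvable.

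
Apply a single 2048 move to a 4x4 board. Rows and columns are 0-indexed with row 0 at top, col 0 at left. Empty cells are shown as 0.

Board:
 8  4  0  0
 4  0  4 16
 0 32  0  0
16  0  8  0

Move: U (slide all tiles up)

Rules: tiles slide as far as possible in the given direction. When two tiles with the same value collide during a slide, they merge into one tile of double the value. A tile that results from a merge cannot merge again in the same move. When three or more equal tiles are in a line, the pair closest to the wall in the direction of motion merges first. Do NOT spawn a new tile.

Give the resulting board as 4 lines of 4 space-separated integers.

Slide up:
col 0: [8, 4, 0, 16] -> [8, 4, 16, 0]
col 1: [4, 0, 32, 0] -> [4, 32, 0, 0]
col 2: [0, 4, 0, 8] -> [4, 8, 0, 0]
col 3: [0, 16, 0, 0] -> [16, 0, 0, 0]

Answer:  8  4  4 16
 4 32  8  0
16  0  0  0
 0  0  0  0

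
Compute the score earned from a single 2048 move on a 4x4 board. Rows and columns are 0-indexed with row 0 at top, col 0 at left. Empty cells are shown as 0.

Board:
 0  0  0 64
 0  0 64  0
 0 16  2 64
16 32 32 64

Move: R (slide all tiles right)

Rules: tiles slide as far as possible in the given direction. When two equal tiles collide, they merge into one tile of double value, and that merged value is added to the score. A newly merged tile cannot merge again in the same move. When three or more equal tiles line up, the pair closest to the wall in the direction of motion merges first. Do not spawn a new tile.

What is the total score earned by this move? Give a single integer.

Slide right:
row 0: [0, 0, 0, 64] -> [0, 0, 0, 64]  score +0 (running 0)
row 1: [0, 0, 64, 0] -> [0, 0, 0, 64]  score +0 (running 0)
row 2: [0, 16, 2, 64] -> [0, 16, 2, 64]  score +0 (running 0)
row 3: [16, 32, 32, 64] -> [0, 16, 64, 64]  score +64 (running 64)
Board after move:
 0  0  0 64
 0  0  0 64
 0 16  2 64
 0 16 64 64

Answer: 64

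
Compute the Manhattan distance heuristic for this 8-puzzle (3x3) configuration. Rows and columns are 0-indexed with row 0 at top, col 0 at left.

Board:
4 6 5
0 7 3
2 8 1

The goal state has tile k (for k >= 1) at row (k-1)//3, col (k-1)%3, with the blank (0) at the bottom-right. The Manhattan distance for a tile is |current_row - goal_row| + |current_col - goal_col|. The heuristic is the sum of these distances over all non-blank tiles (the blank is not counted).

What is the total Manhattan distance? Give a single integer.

Tile 4: at (0,0), goal (1,0), distance |0-1|+|0-0| = 1
Tile 6: at (0,1), goal (1,2), distance |0-1|+|1-2| = 2
Tile 5: at (0,2), goal (1,1), distance |0-1|+|2-1| = 2
Tile 7: at (1,1), goal (2,0), distance |1-2|+|1-0| = 2
Tile 3: at (1,2), goal (0,2), distance |1-0|+|2-2| = 1
Tile 2: at (2,0), goal (0,1), distance |2-0|+|0-1| = 3
Tile 8: at (2,1), goal (2,1), distance |2-2|+|1-1| = 0
Tile 1: at (2,2), goal (0,0), distance |2-0|+|2-0| = 4
Sum: 1 + 2 + 2 + 2 + 1 + 3 + 0 + 4 = 15

Answer: 15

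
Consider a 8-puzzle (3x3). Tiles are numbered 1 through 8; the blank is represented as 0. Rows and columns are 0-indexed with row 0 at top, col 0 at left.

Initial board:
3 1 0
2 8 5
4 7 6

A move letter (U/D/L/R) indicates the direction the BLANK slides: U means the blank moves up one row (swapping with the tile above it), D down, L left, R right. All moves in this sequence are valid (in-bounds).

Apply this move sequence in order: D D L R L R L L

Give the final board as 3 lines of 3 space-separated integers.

After move 1 (D):
3 1 5
2 8 0
4 7 6

After move 2 (D):
3 1 5
2 8 6
4 7 0

After move 3 (L):
3 1 5
2 8 6
4 0 7

After move 4 (R):
3 1 5
2 8 6
4 7 0

After move 5 (L):
3 1 5
2 8 6
4 0 7

After move 6 (R):
3 1 5
2 8 6
4 7 0

After move 7 (L):
3 1 5
2 8 6
4 0 7

After move 8 (L):
3 1 5
2 8 6
0 4 7

Answer: 3 1 5
2 8 6
0 4 7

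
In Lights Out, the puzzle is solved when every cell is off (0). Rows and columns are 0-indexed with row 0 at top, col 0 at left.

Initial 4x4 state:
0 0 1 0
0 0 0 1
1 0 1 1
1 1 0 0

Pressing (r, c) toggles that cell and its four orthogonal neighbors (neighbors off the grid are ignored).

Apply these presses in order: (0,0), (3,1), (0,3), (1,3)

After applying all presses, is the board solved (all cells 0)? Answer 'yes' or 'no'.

Answer: no

Derivation:
After press 1 at (0,0):
1 1 1 0
1 0 0 1
1 0 1 1
1 1 0 0

After press 2 at (3,1):
1 1 1 0
1 0 0 1
1 1 1 1
0 0 1 0

After press 3 at (0,3):
1 1 0 1
1 0 0 0
1 1 1 1
0 0 1 0

After press 4 at (1,3):
1 1 0 0
1 0 1 1
1 1 1 0
0 0 1 0

Lights still on: 9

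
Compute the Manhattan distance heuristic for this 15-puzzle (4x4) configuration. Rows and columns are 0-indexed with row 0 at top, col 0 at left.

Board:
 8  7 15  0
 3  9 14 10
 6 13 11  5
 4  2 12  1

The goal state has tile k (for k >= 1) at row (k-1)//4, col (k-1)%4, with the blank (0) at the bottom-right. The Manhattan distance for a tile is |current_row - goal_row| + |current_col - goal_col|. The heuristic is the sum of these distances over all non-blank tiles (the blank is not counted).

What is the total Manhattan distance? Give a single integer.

Tile 8: at (0,0), goal (1,3), distance |0-1|+|0-3| = 4
Tile 7: at (0,1), goal (1,2), distance |0-1|+|1-2| = 2
Tile 15: at (0,2), goal (3,2), distance |0-3|+|2-2| = 3
Tile 3: at (1,0), goal (0,2), distance |1-0|+|0-2| = 3
Tile 9: at (1,1), goal (2,0), distance |1-2|+|1-0| = 2
Tile 14: at (1,2), goal (3,1), distance |1-3|+|2-1| = 3
Tile 10: at (1,3), goal (2,1), distance |1-2|+|3-1| = 3
Tile 6: at (2,0), goal (1,1), distance |2-1|+|0-1| = 2
Tile 13: at (2,1), goal (3,0), distance |2-3|+|1-0| = 2
Tile 11: at (2,2), goal (2,2), distance |2-2|+|2-2| = 0
Tile 5: at (2,3), goal (1,0), distance |2-1|+|3-0| = 4
Tile 4: at (3,0), goal (0,3), distance |3-0|+|0-3| = 6
Tile 2: at (3,1), goal (0,1), distance |3-0|+|1-1| = 3
Tile 12: at (3,2), goal (2,3), distance |3-2|+|2-3| = 2
Tile 1: at (3,3), goal (0,0), distance |3-0|+|3-0| = 6
Sum: 4 + 2 + 3 + 3 + 2 + 3 + 3 + 2 + 2 + 0 + 4 + 6 + 3 + 2 + 6 = 45

Answer: 45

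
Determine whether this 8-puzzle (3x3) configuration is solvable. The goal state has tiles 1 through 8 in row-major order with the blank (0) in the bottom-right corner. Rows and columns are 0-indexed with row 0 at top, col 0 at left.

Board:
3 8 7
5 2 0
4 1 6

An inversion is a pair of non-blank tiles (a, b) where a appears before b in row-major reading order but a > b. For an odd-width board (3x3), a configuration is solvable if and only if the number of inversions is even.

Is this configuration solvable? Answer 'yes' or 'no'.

Answer: yes

Derivation:
Inversions (pairs i<j in row-major order where tile[i] > tile[j] > 0): 18
18 is even, so the puzzle is solvable.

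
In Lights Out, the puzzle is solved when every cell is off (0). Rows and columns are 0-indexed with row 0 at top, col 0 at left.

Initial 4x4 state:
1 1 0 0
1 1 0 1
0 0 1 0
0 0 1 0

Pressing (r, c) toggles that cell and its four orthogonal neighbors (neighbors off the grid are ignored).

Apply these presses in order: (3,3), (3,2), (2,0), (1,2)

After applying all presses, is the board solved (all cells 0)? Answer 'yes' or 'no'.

After press 1 at (3,3):
1 1 0 0
1 1 0 1
0 0 1 1
0 0 0 1

After press 2 at (3,2):
1 1 0 0
1 1 0 1
0 0 0 1
0 1 1 0

After press 3 at (2,0):
1 1 0 0
0 1 0 1
1 1 0 1
1 1 1 0

After press 4 at (1,2):
1 1 1 0
0 0 1 0
1 1 1 1
1 1 1 0

Lights still on: 11

Answer: no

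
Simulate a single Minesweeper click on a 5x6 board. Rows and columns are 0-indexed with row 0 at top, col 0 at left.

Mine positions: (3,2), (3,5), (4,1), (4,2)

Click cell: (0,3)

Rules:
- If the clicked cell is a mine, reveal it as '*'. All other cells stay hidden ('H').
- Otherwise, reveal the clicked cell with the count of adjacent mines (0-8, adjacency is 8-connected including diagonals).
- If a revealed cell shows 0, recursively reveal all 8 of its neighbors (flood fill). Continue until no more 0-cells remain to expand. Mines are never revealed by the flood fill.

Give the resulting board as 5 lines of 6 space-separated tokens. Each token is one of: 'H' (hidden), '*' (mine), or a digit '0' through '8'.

0 0 0 0 0 0
0 0 0 0 0 0
0 1 1 1 1 1
1 3 H H H H
H H H H H H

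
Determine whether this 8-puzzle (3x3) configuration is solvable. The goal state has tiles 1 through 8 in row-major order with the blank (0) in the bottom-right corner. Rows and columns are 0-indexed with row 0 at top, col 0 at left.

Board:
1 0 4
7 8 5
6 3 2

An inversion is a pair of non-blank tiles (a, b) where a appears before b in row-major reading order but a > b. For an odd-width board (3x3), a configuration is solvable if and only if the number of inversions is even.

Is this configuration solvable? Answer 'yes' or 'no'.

Inversions (pairs i<j in row-major order where tile[i] > tile[j] > 0): 15
15 is odd, so the puzzle is not solvable.

Answer: no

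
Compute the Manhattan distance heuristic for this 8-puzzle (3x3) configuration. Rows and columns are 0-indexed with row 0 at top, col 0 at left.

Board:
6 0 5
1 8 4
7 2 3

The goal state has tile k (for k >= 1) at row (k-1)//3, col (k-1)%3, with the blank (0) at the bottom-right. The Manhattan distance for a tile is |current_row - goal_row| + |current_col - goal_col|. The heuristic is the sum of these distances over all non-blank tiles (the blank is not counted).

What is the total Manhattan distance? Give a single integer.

Tile 6: at (0,0), goal (1,2), distance |0-1|+|0-2| = 3
Tile 5: at (0,2), goal (1,1), distance |0-1|+|2-1| = 2
Tile 1: at (1,0), goal (0,0), distance |1-0|+|0-0| = 1
Tile 8: at (1,1), goal (2,1), distance |1-2|+|1-1| = 1
Tile 4: at (1,2), goal (1,0), distance |1-1|+|2-0| = 2
Tile 7: at (2,0), goal (2,0), distance |2-2|+|0-0| = 0
Tile 2: at (2,1), goal (0,1), distance |2-0|+|1-1| = 2
Tile 3: at (2,2), goal (0,2), distance |2-0|+|2-2| = 2
Sum: 3 + 2 + 1 + 1 + 2 + 0 + 2 + 2 = 13

Answer: 13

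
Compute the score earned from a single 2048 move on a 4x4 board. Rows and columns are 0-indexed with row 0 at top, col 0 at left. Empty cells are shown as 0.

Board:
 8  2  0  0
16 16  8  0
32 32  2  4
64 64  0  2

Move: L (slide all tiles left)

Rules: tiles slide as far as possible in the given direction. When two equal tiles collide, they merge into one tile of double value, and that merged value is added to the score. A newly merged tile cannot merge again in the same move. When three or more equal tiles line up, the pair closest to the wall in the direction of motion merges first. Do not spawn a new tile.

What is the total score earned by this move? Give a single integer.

Slide left:
row 0: [8, 2, 0, 0] -> [8, 2, 0, 0]  score +0 (running 0)
row 1: [16, 16, 8, 0] -> [32, 8, 0, 0]  score +32 (running 32)
row 2: [32, 32, 2, 4] -> [64, 2, 4, 0]  score +64 (running 96)
row 3: [64, 64, 0, 2] -> [128, 2, 0, 0]  score +128 (running 224)
Board after move:
  8   2   0   0
 32   8   0   0
 64   2   4   0
128   2   0   0

Answer: 224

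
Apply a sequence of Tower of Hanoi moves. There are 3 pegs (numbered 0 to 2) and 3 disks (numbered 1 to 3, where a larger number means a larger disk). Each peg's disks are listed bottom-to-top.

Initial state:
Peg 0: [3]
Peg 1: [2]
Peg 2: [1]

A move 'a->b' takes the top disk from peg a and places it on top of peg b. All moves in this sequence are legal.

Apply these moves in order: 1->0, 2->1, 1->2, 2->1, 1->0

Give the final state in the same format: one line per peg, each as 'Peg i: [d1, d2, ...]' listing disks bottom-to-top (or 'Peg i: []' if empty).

Answer: Peg 0: [3, 2, 1]
Peg 1: []
Peg 2: []

Derivation:
After move 1 (1->0):
Peg 0: [3, 2]
Peg 1: []
Peg 2: [1]

After move 2 (2->1):
Peg 0: [3, 2]
Peg 1: [1]
Peg 2: []

After move 3 (1->2):
Peg 0: [3, 2]
Peg 1: []
Peg 2: [1]

After move 4 (2->1):
Peg 0: [3, 2]
Peg 1: [1]
Peg 2: []

After move 5 (1->0):
Peg 0: [3, 2, 1]
Peg 1: []
Peg 2: []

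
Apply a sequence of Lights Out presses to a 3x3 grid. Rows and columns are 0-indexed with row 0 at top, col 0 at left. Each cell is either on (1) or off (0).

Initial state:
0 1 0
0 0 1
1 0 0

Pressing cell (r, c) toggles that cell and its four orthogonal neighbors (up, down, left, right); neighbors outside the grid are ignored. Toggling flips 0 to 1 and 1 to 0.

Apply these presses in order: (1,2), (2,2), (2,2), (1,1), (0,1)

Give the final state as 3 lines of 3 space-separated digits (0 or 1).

After press 1 at (1,2):
0 1 1
0 1 0
1 0 1

After press 2 at (2,2):
0 1 1
0 1 1
1 1 0

After press 3 at (2,2):
0 1 1
0 1 0
1 0 1

After press 4 at (1,1):
0 0 1
1 0 1
1 1 1

After press 5 at (0,1):
1 1 0
1 1 1
1 1 1

Answer: 1 1 0
1 1 1
1 1 1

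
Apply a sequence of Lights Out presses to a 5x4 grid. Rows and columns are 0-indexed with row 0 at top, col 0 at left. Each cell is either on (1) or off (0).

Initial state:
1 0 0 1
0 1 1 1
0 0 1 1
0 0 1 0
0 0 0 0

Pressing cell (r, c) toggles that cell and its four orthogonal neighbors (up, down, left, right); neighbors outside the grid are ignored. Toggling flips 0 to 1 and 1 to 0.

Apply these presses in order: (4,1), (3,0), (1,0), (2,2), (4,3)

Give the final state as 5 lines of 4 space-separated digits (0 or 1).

After press 1 at (4,1):
1 0 0 1
0 1 1 1
0 0 1 1
0 1 1 0
1 1 1 0

After press 2 at (3,0):
1 0 0 1
0 1 1 1
1 0 1 1
1 0 1 0
0 1 1 0

After press 3 at (1,0):
0 0 0 1
1 0 1 1
0 0 1 1
1 0 1 0
0 1 1 0

After press 4 at (2,2):
0 0 0 1
1 0 0 1
0 1 0 0
1 0 0 0
0 1 1 0

After press 5 at (4,3):
0 0 0 1
1 0 0 1
0 1 0 0
1 0 0 1
0 1 0 1

Answer: 0 0 0 1
1 0 0 1
0 1 0 0
1 0 0 1
0 1 0 1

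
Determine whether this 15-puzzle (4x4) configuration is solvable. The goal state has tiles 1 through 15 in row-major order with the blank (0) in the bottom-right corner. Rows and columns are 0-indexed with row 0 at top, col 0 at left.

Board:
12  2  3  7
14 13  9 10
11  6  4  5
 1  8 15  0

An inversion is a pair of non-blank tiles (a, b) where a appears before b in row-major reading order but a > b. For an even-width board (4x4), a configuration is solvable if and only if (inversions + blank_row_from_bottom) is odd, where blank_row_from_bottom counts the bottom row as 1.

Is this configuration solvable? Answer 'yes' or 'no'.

Inversions: 54
Blank is in row 3 (0-indexed from top), which is row 1 counting from the bottom (bottom = 1).
54 + 1 = 55, which is odd, so the puzzle is solvable.

Answer: yes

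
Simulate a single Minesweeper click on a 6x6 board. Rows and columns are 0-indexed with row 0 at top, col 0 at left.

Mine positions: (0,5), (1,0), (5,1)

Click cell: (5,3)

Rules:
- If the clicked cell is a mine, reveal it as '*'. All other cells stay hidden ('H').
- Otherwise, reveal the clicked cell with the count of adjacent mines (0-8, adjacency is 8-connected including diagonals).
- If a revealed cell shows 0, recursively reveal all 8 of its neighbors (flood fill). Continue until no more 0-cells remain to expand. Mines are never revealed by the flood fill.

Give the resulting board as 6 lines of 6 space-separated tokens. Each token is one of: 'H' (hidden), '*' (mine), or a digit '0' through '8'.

H 1 0 0 1 H
H 1 0 0 1 1
1 1 0 0 0 0
0 0 0 0 0 0
1 1 1 0 0 0
H H 1 0 0 0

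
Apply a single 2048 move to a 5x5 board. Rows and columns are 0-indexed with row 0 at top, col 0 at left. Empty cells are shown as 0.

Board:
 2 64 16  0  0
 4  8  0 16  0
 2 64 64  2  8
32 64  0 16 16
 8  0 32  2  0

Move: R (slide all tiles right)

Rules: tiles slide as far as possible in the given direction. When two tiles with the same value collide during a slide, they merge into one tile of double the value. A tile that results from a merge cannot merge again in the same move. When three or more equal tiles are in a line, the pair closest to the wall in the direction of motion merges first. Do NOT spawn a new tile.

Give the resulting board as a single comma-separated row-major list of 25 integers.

Answer: 0, 0, 2, 64, 16, 0, 0, 4, 8, 16, 0, 2, 128, 2, 8, 0, 0, 32, 64, 32, 0, 0, 8, 32, 2

Derivation:
Slide right:
row 0: [2, 64, 16, 0, 0] -> [0, 0, 2, 64, 16]
row 1: [4, 8, 0, 16, 0] -> [0, 0, 4, 8, 16]
row 2: [2, 64, 64, 2, 8] -> [0, 2, 128, 2, 8]
row 3: [32, 64, 0, 16, 16] -> [0, 0, 32, 64, 32]
row 4: [8, 0, 32, 2, 0] -> [0, 0, 8, 32, 2]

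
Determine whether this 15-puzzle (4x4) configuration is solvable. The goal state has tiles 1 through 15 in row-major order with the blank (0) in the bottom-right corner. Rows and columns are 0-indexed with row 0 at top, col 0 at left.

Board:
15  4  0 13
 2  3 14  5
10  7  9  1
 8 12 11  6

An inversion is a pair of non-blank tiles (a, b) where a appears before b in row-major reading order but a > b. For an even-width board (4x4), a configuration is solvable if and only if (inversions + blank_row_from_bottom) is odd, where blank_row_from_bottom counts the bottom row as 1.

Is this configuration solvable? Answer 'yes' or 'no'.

Answer: no

Derivation:
Inversions: 54
Blank is in row 0 (0-indexed from top), which is row 4 counting from the bottom (bottom = 1).
54 + 4 = 58, which is even, so the puzzle is not solvable.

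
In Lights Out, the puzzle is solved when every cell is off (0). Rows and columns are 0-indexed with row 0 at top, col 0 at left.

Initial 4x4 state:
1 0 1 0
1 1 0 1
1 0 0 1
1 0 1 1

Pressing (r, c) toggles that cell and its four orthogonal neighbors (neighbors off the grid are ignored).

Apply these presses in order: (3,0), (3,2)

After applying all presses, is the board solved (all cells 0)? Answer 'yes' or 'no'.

After press 1 at (3,0):
1 0 1 0
1 1 0 1
0 0 0 1
0 1 1 1

After press 2 at (3,2):
1 0 1 0
1 1 0 1
0 0 1 1
0 0 0 0

Lights still on: 7

Answer: no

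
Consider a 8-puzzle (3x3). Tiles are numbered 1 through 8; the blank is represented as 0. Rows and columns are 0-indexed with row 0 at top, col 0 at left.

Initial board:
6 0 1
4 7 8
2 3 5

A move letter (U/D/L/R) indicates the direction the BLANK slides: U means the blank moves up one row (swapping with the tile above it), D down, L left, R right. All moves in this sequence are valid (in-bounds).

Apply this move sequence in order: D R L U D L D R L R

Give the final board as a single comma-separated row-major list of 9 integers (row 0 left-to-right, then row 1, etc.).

After move 1 (D):
6 7 1
4 0 8
2 3 5

After move 2 (R):
6 7 1
4 8 0
2 3 5

After move 3 (L):
6 7 1
4 0 8
2 3 5

After move 4 (U):
6 0 1
4 7 8
2 3 5

After move 5 (D):
6 7 1
4 0 8
2 3 5

After move 6 (L):
6 7 1
0 4 8
2 3 5

After move 7 (D):
6 7 1
2 4 8
0 3 5

After move 8 (R):
6 7 1
2 4 8
3 0 5

After move 9 (L):
6 7 1
2 4 8
0 3 5

After move 10 (R):
6 7 1
2 4 8
3 0 5

Answer: 6, 7, 1, 2, 4, 8, 3, 0, 5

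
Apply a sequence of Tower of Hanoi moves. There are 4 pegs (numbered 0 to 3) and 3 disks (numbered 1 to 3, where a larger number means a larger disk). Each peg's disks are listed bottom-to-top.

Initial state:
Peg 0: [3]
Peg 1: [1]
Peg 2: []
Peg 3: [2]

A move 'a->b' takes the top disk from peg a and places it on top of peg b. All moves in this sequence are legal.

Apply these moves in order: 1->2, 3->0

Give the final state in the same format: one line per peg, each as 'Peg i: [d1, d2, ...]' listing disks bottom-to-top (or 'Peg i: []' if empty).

After move 1 (1->2):
Peg 0: [3]
Peg 1: []
Peg 2: [1]
Peg 3: [2]

After move 2 (3->0):
Peg 0: [3, 2]
Peg 1: []
Peg 2: [1]
Peg 3: []

Answer: Peg 0: [3, 2]
Peg 1: []
Peg 2: [1]
Peg 3: []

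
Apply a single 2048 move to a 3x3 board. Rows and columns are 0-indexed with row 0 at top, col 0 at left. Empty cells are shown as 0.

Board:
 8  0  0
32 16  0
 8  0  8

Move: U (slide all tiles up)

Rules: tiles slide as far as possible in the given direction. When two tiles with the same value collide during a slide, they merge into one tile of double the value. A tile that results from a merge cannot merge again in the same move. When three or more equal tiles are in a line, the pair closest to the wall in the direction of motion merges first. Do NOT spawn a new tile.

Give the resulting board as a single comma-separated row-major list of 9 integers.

Slide up:
col 0: [8, 32, 8] -> [8, 32, 8]
col 1: [0, 16, 0] -> [16, 0, 0]
col 2: [0, 0, 8] -> [8, 0, 0]

Answer: 8, 16, 8, 32, 0, 0, 8, 0, 0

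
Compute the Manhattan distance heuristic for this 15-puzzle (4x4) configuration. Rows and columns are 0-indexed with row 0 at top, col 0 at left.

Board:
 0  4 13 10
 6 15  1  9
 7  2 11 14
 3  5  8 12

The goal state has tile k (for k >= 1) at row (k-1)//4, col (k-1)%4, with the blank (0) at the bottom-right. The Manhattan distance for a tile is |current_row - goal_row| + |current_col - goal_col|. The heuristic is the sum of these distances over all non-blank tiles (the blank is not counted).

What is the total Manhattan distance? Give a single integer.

Tile 4: (0,1)->(0,3) = 2
Tile 13: (0,2)->(3,0) = 5
Tile 10: (0,3)->(2,1) = 4
Tile 6: (1,0)->(1,1) = 1
Tile 15: (1,1)->(3,2) = 3
Tile 1: (1,2)->(0,0) = 3
Tile 9: (1,3)->(2,0) = 4
Tile 7: (2,0)->(1,2) = 3
Tile 2: (2,1)->(0,1) = 2
Tile 11: (2,2)->(2,2) = 0
Tile 14: (2,3)->(3,1) = 3
Tile 3: (3,0)->(0,2) = 5
Tile 5: (3,1)->(1,0) = 3
Tile 8: (3,2)->(1,3) = 3
Tile 12: (3,3)->(2,3) = 1
Sum: 2 + 5 + 4 + 1 + 3 + 3 + 4 + 3 + 2 + 0 + 3 + 5 + 3 + 3 + 1 = 42

Answer: 42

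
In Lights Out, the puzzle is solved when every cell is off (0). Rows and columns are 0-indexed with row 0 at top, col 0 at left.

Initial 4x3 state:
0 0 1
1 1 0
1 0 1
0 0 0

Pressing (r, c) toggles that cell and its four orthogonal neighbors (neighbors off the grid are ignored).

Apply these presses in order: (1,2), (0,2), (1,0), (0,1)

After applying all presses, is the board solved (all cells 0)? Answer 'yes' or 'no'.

After press 1 at (1,2):
0 0 0
1 0 1
1 0 0
0 0 0

After press 2 at (0,2):
0 1 1
1 0 0
1 0 0
0 0 0

After press 3 at (1,0):
1 1 1
0 1 0
0 0 0
0 0 0

After press 4 at (0,1):
0 0 0
0 0 0
0 0 0
0 0 0

Lights still on: 0

Answer: yes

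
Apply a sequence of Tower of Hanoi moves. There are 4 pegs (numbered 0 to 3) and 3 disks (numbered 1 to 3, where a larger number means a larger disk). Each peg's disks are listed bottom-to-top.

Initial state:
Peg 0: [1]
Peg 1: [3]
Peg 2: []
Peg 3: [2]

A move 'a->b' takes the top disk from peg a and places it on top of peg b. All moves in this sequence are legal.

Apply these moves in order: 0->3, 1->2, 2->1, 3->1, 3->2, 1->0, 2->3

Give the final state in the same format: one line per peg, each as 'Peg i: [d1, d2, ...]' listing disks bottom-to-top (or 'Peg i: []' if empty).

Answer: Peg 0: [1]
Peg 1: [3]
Peg 2: []
Peg 3: [2]

Derivation:
After move 1 (0->3):
Peg 0: []
Peg 1: [3]
Peg 2: []
Peg 3: [2, 1]

After move 2 (1->2):
Peg 0: []
Peg 1: []
Peg 2: [3]
Peg 3: [2, 1]

After move 3 (2->1):
Peg 0: []
Peg 1: [3]
Peg 2: []
Peg 3: [2, 1]

After move 4 (3->1):
Peg 0: []
Peg 1: [3, 1]
Peg 2: []
Peg 3: [2]

After move 5 (3->2):
Peg 0: []
Peg 1: [3, 1]
Peg 2: [2]
Peg 3: []

After move 6 (1->0):
Peg 0: [1]
Peg 1: [3]
Peg 2: [2]
Peg 3: []

After move 7 (2->3):
Peg 0: [1]
Peg 1: [3]
Peg 2: []
Peg 3: [2]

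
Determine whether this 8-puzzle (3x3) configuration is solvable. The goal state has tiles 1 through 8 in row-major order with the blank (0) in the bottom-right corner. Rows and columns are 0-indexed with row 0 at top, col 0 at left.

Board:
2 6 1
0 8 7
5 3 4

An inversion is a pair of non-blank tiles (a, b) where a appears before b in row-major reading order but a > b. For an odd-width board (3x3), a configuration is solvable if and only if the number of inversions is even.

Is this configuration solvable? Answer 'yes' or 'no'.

Answer: yes

Derivation:
Inversions (pairs i<j in row-major order where tile[i] > tile[j] > 0): 14
14 is even, so the puzzle is solvable.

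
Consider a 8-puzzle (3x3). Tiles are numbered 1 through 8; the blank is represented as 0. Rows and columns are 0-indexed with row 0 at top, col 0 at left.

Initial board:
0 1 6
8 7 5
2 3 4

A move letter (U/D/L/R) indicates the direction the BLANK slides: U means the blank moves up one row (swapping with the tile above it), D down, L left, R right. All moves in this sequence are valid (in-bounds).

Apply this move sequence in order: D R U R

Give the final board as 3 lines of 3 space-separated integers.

Answer: 8 6 0
7 1 5
2 3 4

Derivation:
After move 1 (D):
8 1 6
0 7 5
2 3 4

After move 2 (R):
8 1 6
7 0 5
2 3 4

After move 3 (U):
8 0 6
7 1 5
2 3 4

After move 4 (R):
8 6 0
7 1 5
2 3 4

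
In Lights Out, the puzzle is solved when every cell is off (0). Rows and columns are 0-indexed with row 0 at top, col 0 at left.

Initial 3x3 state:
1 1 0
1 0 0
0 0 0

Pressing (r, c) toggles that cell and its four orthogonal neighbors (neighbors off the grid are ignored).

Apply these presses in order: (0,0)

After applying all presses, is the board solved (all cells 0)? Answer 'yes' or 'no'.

Answer: yes

Derivation:
After press 1 at (0,0):
0 0 0
0 0 0
0 0 0

Lights still on: 0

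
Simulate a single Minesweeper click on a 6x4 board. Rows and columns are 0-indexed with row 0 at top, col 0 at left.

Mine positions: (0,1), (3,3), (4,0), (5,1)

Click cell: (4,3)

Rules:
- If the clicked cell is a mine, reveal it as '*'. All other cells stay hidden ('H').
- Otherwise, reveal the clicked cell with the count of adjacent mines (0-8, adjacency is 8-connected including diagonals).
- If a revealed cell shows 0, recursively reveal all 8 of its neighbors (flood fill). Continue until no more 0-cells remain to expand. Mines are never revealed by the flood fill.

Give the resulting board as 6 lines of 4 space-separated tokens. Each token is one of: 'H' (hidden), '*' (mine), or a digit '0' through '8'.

H H H H
H H H H
H H H H
H H H H
H H H 1
H H H H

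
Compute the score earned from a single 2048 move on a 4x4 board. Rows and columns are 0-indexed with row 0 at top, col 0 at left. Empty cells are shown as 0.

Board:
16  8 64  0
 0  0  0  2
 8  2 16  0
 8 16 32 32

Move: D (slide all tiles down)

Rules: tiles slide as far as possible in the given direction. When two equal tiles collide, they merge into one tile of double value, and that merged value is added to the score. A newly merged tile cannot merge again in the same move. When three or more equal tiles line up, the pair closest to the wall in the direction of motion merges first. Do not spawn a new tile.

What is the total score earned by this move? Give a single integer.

Slide down:
col 0: [16, 0, 8, 8] -> [0, 0, 16, 16]  score +16 (running 16)
col 1: [8, 0, 2, 16] -> [0, 8, 2, 16]  score +0 (running 16)
col 2: [64, 0, 16, 32] -> [0, 64, 16, 32]  score +0 (running 16)
col 3: [0, 2, 0, 32] -> [0, 0, 2, 32]  score +0 (running 16)
Board after move:
 0  0  0  0
 0  8 64  0
16  2 16  2
16 16 32 32

Answer: 16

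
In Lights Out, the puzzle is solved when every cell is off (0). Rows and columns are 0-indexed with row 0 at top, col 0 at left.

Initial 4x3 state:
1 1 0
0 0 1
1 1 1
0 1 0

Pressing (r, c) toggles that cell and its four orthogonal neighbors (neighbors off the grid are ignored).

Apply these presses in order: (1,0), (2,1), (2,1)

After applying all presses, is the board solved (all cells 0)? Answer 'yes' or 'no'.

After press 1 at (1,0):
0 1 0
1 1 1
0 1 1
0 1 0

After press 2 at (2,1):
0 1 0
1 0 1
1 0 0
0 0 0

After press 3 at (2,1):
0 1 0
1 1 1
0 1 1
0 1 0

Lights still on: 7

Answer: no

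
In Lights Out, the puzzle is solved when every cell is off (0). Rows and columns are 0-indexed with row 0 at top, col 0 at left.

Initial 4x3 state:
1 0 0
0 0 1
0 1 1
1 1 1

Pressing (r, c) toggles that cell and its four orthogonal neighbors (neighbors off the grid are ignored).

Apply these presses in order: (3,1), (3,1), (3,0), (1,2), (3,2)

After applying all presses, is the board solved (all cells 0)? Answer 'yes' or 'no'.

Answer: no

Derivation:
After press 1 at (3,1):
1 0 0
0 0 1
0 0 1
0 0 0

After press 2 at (3,1):
1 0 0
0 0 1
0 1 1
1 1 1

After press 3 at (3,0):
1 0 0
0 0 1
1 1 1
0 0 1

After press 4 at (1,2):
1 0 1
0 1 0
1 1 0
0 0 1

After press 5 at (3,2):
1 0 1
0 1 0
1 1 1
0 1 0

Lights still on: 7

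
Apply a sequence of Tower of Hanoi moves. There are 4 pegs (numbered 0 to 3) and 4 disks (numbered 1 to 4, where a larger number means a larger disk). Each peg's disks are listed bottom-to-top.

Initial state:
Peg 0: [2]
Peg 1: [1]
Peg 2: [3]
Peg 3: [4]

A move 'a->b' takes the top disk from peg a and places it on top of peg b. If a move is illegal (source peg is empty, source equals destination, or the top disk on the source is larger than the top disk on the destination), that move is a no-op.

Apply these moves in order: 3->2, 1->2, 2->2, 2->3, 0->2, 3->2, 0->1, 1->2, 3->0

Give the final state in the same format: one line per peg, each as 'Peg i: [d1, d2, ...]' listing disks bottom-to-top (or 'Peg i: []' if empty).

Answer: Peg 0: [4]
Peg 1: []
Peg 2: [3, 2, 1]
Peg 3: []

Derivation:
After move 1 (3->2):
Peg 0: [2]
Peg 1: [1]
Peg 2: [3]
Peg 3: [4]

After move 2 (1->2):
Peg 0: [2]
Peg 1: []
Peg 2: [3, 1]
Peg 3: [4]

After move 3 (2->2):
Peg 0: [2]
Peg 1: []
Peg 2: [3, 1]
Peg 3: [4]

After move 4 (2->3):
Peg 0: [2]
Peg 1: []
Peg 2: [3]
Peg 3: [4, 1]

After move 5 (0->2):
Peg 0: []
Peg 1: []
Peg 2: [3, 2]
Peg 3: [4, 1]

After move 6 (3->2):
Peg 0: []
Peg 1: []
Peg 2: [3, 2, 1]
Peg 3: [4]

After move 7 (0->1):
Peg 0: []
Peg 1: []
Peg 2: [3, 2, 1]
Peg 3: [4]

After move 8 (1->2):
Peg 0: []
Peg 1: []
Peg 2: [3, 2, 1]
Peg 3: [4]

After move 9 (3->0):
Peg 0: [4]
Peg 1: []
Peg 2: [3, 2, 1]
Peg 3: []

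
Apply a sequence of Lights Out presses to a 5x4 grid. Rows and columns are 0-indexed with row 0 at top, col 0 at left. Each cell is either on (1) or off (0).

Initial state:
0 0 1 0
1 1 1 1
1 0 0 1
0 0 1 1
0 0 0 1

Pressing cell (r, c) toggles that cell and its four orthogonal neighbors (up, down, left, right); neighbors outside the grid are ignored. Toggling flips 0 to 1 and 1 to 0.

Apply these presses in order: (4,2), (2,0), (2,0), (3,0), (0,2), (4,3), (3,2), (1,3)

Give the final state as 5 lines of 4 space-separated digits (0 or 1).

After press 1 at (4,2):
0 0 1 0
1 1 1 1
1 0 0 1
0 0 0 1
0 1 1 0

After press 2 at (2,0):
0 0 1 0
0 1 1 1
0 1 0 1
1 0 0 1
0 1 1 0

After press 3 at (2,0):
0 0 1 0
1 1 1 1
1 0 0 1
0 0 0 1
0 1 1 0

After press 4 at (3,0):
0 0 1 0
1 1 1 1
0 0 0 1
1 1 0 1
1 1 1 0

After press 5 at (0,2):
0 1 0 1
1 1 0 1
0 0 0 1
1 1 0 1
1 1 1 0

After press 6 at (4,3):
0 1 0 1
1 1 0 1
0 0 0 1
1 1 0 0
1 1 0 1

After press 7 at (3,2):
0 1 0 1
1 1 0 1
0 0 1 1
1 0 1 1
1 1 1 1

After press 8 at (1,3):
0 1 0 0
1 1 1 0
0 0 1 0
1 0 1 1
1 1 1 1

Answer: 0 1 0 0
1 1 1 0
0 0 1 0
1 0 1 1
1 1 1 1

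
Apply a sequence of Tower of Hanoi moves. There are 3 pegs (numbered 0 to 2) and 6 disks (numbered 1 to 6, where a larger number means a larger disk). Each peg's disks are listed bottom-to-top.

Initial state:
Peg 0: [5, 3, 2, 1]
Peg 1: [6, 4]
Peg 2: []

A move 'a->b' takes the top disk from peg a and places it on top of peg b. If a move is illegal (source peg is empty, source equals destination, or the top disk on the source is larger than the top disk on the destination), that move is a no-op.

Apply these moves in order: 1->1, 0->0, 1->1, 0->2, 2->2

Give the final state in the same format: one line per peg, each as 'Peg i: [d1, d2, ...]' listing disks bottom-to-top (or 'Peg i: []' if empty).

After move 1 (1->1):
Peg 0: [5, 3, 2, 1]
Peg 1: [6, 4]
Peg 2: []

After move 2 (0->0):
Peg 0: [5, 3, 2, 1]
Peg 1: [6, 4]
Peg 2: []

After move 3 (1->1):
Peg 0: [5, 3, 2, 1]
Peg 1: [6, 4]
Peg 2: []

After move 4 (0->2):
Peg 0: [5, 3, 2]
Peg 1: [6, 4]
Peg 2: [1]

After move 5 (2->2):
Peg 0: [5, 3, 2]
Peg 1: [6, 4]
Peg 2: [1]

Answer: Peg 0: [5, 3, 2]
Peg 1: [6, 4]
Peg 2: [1]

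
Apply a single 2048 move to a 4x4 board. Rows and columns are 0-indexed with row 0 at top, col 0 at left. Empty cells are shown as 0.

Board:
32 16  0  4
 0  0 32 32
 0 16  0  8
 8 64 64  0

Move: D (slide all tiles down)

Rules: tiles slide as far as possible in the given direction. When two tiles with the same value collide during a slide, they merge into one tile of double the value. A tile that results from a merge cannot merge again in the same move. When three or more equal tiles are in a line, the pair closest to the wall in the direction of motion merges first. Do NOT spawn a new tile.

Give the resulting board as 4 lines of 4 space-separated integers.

Slide down:
col 0: [32, 0, 0, 8] -> [0, 0, 32, 8]
col 1: [16, 0, 16, 64] -> [0, 0, 32, 64]
col 2: [0, 32, 0, 64] -> [0, 0, 32, 64]
col 3: [4, 32, 8, 0] -> [0, 4, 32, 8]

Answer:  0  0  0  0
 0  0  0  4
32 32 32 32
 8 64 64  8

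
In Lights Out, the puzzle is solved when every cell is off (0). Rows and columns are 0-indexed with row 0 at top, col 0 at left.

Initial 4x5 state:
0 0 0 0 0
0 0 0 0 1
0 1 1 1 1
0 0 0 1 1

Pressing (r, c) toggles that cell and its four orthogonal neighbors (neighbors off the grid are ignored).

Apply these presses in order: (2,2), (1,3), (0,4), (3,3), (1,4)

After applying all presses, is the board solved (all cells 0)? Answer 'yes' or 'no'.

Answer: yes

Derivation:
After press 1 at (2,2):
0 0 0 0 0
0 0 1 0 1
0 0 0 0 1
0 0 1 1 1

After press 2 at (1,3):
0 0 0 1 0
0 0 0 1 0
0 0 0 1 1
0 0 1 1 1

After press 3 at (0,4):
0 0 0 0 1
0 0 0 1 1
0 0 0 1 1
0 0 1 1 1

After press 4 at (3,3):
0 0 0 0 1
0 0 0 1 1
0 0 0 0 1
0 0 0 0 0

After press 5 at (1,4):
0 0 0 0 0
0 0 0 0 0
0 0 0 0 0
0 0 0 0 0

Lights still on: 0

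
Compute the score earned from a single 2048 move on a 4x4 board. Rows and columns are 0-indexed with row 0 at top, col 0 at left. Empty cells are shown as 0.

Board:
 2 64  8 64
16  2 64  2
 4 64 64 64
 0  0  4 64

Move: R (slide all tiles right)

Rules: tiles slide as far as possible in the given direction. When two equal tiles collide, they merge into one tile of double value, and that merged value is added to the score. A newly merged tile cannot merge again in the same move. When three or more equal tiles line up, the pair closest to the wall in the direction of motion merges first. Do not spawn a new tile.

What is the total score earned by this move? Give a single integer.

Slide right:
row 0: [2, 64, 8, 64] -> [2, 64, 8, 64]  score +0 (running 0)
row 1: [16, 2, 64, 2] -> [16, 2, 64, 2]  score +0 (running 0)
row 2: [4, 64, 64, 64] -> [0, 4, 64, 128]  score +128 (running 128)
row 3: [0, 0, 4, 64] -> [0, 0, 4, 64]  score +0 (running 128)
Board after move:
  2  64   8  64
 16   2  64   2
  0   4  64 128
  0   0   4  64

Answer: 128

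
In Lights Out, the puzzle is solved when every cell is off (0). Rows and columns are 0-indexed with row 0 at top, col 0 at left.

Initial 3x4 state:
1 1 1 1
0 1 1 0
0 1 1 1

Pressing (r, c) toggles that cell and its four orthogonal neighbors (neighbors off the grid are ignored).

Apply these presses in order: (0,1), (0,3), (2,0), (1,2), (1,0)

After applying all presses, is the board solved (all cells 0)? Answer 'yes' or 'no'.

Answer: no

Derivation:
After press 1 at (0,1):
0 0 0 1
0 0 1 0
0 1 1 1

After press 2 at (0,3):
0 0 1 0
0 0 1 1
0 1 1 1

After press 3 at (2,0):
0 0 1 0
1 0 1 1
1 0 1 1

After press 4 at (1,2):
0 0 0 0
1 1 0 0
1 0 0 1

After press 5 at (1,0):
1 0 0 0
0 0 0 0
0 0 0 1

Lights still on: 2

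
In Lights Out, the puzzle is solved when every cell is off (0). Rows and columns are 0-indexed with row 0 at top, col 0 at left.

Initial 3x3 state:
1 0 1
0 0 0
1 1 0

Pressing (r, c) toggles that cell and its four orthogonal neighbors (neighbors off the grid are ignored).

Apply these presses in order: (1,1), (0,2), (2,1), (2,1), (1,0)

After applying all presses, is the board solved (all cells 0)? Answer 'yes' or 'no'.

Answer: yes

Derivation:
After press 1 at (1,1):
1 1 1
1 1 1
1 0 0

After press 2 at (0,2):
1 0 0
1 1 0
1 0 0

After press 3 at (2,1):
1 0 0
1 0 0
0 1 1

After press 4 at (2,1):
1 0 0
1 1 0
1 0 0

After press 5 at (1,0):
0 0 0
0 0 0
0 0 0

Lights still on: 0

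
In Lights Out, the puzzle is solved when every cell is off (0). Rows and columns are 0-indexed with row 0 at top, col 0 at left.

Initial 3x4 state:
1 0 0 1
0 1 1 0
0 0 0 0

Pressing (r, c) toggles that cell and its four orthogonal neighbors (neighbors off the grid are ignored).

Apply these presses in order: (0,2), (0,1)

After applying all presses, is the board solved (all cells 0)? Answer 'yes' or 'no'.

After press 1 at (0,2):
1 1 1 0
0 1 0 0
0 0 0 0

After press 2 at (0,1):
0 0 0 0
0 0 0 0
0 0 0 0

Lights still on: 0

Answer: yes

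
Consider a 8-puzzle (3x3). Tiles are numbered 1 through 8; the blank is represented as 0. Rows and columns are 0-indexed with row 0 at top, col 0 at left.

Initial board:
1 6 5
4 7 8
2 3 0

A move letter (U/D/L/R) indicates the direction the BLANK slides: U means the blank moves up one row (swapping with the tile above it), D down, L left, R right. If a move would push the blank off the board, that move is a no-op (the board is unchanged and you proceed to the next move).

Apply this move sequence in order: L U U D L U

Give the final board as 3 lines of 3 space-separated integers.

Answer: 0 6 5
1 4 8
2 7 3

Derivation:
After move 1 (L):
1 6 5
4 7 8
2 0 3

After move 2 (U):
1 6 5
4 0 8
2 7 3

After move 3 (U):
1 0 5
4 6 8
2 7 3

After move 4 (D):
1 6 5
4 0 8
2 7 3

After move 5 (L):
1 6 5
0 4 8
2 7 3

After move 6 (U):
0 6 5
1 4 8
2 7 3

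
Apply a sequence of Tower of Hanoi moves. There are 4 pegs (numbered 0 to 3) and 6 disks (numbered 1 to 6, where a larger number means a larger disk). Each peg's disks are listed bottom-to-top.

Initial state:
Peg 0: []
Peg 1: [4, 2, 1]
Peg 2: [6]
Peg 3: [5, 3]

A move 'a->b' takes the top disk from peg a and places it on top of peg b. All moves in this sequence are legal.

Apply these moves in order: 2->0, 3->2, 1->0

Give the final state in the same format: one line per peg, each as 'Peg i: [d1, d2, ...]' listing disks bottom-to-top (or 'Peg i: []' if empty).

After move 1 (2->0):
Peg 0: [6]
Peg 1: [4, 2, 1]
Peg 2: []
Peg 3: [5, 3]

After move 2 (3->2):
Peg 0: [6]
Peg 1: [4, 2, 1]
Peg 2: [3]
Peg 3: [5]

After move 3 (1->0):
Peg 0: [6, 1]
Peg 1: [4, 2]
Peg 2: [3]
Peg 3: [5]

Answer: Peg 0: [6, 1]
Peg 1: [4, 2]
Peg 2: [3]
Peg 3: [5]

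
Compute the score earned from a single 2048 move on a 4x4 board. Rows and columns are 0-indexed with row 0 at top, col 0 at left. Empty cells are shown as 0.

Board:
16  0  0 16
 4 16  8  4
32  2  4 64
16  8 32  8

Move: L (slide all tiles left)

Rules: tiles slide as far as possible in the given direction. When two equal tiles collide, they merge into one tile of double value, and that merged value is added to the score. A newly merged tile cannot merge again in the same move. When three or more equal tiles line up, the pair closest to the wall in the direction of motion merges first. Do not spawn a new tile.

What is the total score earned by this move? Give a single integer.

Answer: 32

Derivation:
Slide left:
row 0: [16, 0, 0, 16] -> [32, 0, 0, 0]  score +32 (running 32)
row 1: [4, 16, 8, 4] -> [4, 16, 8, 4]  score +0 (running 32)
row 2: [32, 2, 4, 64] -> [32, 2, 4, 64]  score +0 (running 32)
row 3: [16, 8, 32, 8] -> [16, 8, 32, 8]  score +0 (running 32)
Board after move:
32  0  0  0
 4 16  8  4
32  2  4 64
16  8 32  8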